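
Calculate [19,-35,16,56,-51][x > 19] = keep x where x > 19: 19✗, -35✗, 16✗, 56✓, -51✗
= [56]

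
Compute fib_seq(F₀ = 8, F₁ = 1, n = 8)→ F_2 = F_1 + F_0 = 9
F_3 = F_2 + F_1 = 10
F_4 = F_3 + F_2 = 19
...
= [8, 1, 9, 10, 19, 29, 48, 77]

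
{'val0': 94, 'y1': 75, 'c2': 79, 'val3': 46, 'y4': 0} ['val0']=94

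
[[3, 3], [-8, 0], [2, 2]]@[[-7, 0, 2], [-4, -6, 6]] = [[-33, -18, 24], [56, 0, -16], [-22, -12, 16]]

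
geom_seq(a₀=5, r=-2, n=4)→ [5, -10, 20, -40]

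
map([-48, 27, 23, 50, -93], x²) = [2304, 729, 529, 2500, 8649]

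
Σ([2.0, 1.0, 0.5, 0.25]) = 3.75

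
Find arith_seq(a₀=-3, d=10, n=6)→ [-3, 7, 17, 27, 37, 47]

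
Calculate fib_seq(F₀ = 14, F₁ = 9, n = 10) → F_2 = F_1 + F_0 = 23
F_3 = F_2 + F_1 = 32
F_4 = F_3 + F_2 = 55
...
= [14, 9, 23, 32, 55, 87, 142, 229, 371, 600]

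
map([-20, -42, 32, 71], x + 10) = -20+10=-10, -42+10=-32, 32+10=42, 71+10=81
= [-10, -32, 42, 81]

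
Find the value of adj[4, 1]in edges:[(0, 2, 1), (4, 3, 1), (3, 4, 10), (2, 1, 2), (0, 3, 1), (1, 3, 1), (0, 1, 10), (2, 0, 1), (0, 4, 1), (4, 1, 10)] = 10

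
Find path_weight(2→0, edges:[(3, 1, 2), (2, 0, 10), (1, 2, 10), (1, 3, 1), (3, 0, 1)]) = w(2→0)=10
= 10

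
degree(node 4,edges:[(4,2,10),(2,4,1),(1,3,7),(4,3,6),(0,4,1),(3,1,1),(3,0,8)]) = incident: (4,2), (2,4), (4,3), (0,4)
= 4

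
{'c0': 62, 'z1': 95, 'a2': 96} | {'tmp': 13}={'c0': 62, 'z1': 95, 'a2': 96, 'tmp': 13}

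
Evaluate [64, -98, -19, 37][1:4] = [-98, -19, 37]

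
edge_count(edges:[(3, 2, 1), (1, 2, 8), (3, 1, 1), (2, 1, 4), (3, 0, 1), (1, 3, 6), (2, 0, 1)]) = 7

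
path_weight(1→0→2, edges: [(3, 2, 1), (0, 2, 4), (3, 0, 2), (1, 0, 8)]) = 12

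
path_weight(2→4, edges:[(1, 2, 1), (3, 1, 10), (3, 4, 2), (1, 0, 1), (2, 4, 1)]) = w(2→4)=1
= 1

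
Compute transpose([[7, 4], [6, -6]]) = [[7, 6], [4, -6]]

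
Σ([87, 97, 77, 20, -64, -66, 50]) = 87 + 97 + 77 + 20 + (-64) + (-66) + 50
= 201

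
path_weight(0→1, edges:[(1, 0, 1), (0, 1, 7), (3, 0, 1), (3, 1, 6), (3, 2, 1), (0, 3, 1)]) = w(0→1)=7
= 7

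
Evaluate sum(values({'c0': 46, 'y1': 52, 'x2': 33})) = 46 + 52 + 33
= 131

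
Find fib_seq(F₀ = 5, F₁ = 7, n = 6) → F_2 = F_1 + F_0 = 12
F_3 = F_2 + F_1 = 19
F_4 = F_3 + F_2 = 31
...
= [5, 7, 12, 19, 31, 50]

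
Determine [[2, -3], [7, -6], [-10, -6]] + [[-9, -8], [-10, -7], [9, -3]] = [[-7, -11], [-3, -13], [-1, -9]]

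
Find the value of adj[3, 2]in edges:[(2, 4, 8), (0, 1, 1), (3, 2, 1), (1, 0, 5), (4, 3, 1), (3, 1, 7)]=1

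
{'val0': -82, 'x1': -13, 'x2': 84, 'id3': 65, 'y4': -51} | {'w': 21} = {'val0': -82, 'x1': -13, 'x2': 84, 'id3': 65, 'y4': -51, 'w': 21}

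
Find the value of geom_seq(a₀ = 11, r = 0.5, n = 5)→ [11.0, 5.5, 2.75, 1.375, 0.6875]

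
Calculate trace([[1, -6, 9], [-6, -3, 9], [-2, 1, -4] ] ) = diagonal: 1 + (-3) + (-4)
= -6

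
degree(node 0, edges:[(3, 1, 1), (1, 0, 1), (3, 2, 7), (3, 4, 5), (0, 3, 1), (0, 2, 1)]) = incident: (1,0), (0,3), (0,2)
= 3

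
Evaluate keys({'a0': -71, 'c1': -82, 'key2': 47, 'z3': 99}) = ['a0', 'c1', 'key2', 'z3']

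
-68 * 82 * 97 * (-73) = 39483656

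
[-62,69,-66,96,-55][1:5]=[69, -66, 96, -55]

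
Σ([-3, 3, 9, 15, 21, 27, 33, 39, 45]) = 189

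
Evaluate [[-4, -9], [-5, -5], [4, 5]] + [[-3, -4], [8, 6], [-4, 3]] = [[-7, -13], [3, 1], [0, 8]]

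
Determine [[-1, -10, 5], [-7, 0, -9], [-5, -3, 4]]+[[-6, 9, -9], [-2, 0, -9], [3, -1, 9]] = [[-7, -1, -4], [-9, 0, -18], [-2, -4, 13]]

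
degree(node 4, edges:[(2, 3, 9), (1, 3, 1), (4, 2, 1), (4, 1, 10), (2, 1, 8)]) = incident: (4,2), (4,1)
= 2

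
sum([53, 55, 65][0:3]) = slice → [53, 55, 65]
53 + 55 + 65
= 173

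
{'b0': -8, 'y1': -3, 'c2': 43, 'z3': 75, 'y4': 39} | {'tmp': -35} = {'b0': -8, 'y1': -3, 'c2': 43, 'z3': 75, 'y4': 39, 'tmp': -35}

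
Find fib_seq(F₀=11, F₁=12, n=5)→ F_2 = F_1 + F_0 = 23
F_3 = F_2 + F_1 = 35
F_4 = F_3 + F_2 = 58
= [11, 12, 23, 35, 58]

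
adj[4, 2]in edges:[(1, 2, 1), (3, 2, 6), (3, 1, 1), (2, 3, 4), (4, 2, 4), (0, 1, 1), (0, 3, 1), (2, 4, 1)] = 4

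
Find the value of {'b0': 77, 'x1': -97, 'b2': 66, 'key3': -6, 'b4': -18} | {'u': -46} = {'b0': 77, 'x1': -97, 'b2': 66, 'key3': -6, 'b4': -18, 'u': -46}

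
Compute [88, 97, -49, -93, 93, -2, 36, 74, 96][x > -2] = keep x where x > -2: 88✓, 97✓, -49✗, -93✗, 93✓, -2✗, 36✓, 74✓, 96✓
= [88, 97, 93, 36, 74, 96]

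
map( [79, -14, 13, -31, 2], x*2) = 79*2=158, -14*2=-28, 13*2=26, -31*2=-62, 2*2=4
= [158, -28, 26, -62, 4]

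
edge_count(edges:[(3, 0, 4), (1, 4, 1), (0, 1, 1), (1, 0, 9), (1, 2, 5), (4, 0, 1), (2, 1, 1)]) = 7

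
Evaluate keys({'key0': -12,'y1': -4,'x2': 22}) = ['key0', 'y1', 'x2']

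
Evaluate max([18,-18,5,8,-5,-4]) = 18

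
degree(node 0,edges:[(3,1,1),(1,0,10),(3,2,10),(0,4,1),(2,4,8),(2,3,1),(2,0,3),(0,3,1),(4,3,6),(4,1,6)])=4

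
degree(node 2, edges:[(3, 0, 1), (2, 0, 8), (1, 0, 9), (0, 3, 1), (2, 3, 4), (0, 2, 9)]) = incident: (2,0), (2,3), (0,2)
= 3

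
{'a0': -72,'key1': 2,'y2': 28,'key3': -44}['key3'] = -44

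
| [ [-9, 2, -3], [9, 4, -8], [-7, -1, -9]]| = (1)*(-9)*det([[4, -8], [-1, -9]]) + (-1)*(2)*det([[9, -8], [-7, -9]]) + (1)*(-3)*det([[9, 4], [-7, -1]])
= 396 + 274 + -57
= 613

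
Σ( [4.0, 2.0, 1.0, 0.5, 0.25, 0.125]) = 4.0 + 2.0 + 1.0 + 0.5 + 0.25 + 0.125
= 7.875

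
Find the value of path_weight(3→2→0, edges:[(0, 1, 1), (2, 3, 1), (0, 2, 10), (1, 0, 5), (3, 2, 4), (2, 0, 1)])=5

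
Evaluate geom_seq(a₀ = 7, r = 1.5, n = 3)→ [7.0, 10.5, 15.75]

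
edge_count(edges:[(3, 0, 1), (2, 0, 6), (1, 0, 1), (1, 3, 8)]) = 4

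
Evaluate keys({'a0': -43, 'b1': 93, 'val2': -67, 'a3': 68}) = ['a0', 'b1', 'val2', 'a3']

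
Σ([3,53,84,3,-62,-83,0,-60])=3 + 53 + 84 + 3 + (-62) + (-83) + 0 + (-60)
= -62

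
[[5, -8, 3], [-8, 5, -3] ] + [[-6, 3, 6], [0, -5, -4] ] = [[-1, -5, 9], [-8, 0, -7]]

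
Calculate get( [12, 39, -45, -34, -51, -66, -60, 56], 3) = -34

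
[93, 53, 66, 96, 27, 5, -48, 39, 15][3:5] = [96, 27]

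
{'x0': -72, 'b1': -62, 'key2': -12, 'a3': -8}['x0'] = -72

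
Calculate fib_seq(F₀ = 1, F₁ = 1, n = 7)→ F_2 = F_1 + F_0 = 2
F_3 = F_2 + F_1 = 3
F_4 = F_3 + F_2 = 5
...
= [1, 1, 2, 3, 5, 8, 13]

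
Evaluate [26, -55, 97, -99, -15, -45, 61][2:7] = [97, -99, -15, -45, 61]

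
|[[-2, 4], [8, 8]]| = -48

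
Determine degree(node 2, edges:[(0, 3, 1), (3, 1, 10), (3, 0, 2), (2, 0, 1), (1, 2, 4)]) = incident: (2,0), (1,2)
= 2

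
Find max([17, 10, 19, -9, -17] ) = 19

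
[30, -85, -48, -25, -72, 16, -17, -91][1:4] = [-85, -48, -25]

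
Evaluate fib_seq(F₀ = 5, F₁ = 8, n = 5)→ F_2 = F_1 + F_0 = 13
F_3 = F_2 + F_1 = 21
F_4 = F_3 + F_2 = 34
= [5, 8, 13, 21, 34]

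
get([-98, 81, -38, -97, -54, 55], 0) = -98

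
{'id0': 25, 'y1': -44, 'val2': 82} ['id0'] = 25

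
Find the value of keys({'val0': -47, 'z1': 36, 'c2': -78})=['val0', 'z1', 'c2']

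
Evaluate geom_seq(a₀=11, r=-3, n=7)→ [11, -33, 99, -297, 891, -2673, 8019]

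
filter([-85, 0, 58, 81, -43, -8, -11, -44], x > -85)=keep x where x > -85: -85✗, 0✓, 58✓, 81✓, -43✓, -8✓, -11✓, -44✓
= [0, 58, 81, -43, -8, -11, -44]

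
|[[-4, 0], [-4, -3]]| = 12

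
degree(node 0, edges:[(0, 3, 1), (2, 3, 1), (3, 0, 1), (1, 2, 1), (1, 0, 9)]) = 3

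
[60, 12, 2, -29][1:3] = [12, 2]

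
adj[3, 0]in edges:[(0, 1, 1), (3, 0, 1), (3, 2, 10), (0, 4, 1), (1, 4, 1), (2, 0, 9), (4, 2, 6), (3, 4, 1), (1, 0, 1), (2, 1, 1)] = 1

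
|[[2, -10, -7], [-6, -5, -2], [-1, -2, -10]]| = 623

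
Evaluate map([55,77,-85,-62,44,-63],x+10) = [65, 87, -75, -52, 54, -53]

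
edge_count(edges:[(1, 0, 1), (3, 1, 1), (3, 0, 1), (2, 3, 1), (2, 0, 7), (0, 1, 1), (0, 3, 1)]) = 7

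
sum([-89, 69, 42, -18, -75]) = (-89) + 69 + 42 + (-18) + (-75)
= -71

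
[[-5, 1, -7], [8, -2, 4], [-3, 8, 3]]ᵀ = [[-5, 8, -3], [1, -2, 8], [-7, 4, 3]]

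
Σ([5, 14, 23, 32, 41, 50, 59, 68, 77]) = 369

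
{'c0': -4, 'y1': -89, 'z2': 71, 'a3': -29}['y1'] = -89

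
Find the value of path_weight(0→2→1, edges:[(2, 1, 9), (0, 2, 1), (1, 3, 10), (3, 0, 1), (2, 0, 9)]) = 10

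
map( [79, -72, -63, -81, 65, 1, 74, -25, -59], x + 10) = [89, -62, -53, -71, 75, 11, 84, -15, -49]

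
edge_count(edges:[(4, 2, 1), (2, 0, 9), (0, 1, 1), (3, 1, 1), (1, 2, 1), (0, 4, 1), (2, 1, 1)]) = 7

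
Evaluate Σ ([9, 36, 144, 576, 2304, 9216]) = 12285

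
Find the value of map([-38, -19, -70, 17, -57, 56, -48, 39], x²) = [1444, 361, 4900, 289, 3249, 3136, 2304, 1521]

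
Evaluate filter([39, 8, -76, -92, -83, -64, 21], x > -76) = [39, 8, -64, 21]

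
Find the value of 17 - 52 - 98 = -133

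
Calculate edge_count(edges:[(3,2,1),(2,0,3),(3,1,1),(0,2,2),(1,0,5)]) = 5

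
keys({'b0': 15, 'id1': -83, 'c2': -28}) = ['b0', 'id1', 'c2']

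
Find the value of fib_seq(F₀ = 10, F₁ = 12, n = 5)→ F_2 = F_1 + F_0 = 22
F_3 = F_2 + F_1 = 34
F_4 = F_3 + F_2 = 56
= [10, 12, 22, 34, 56]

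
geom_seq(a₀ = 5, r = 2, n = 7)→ [5, 10, 20, 40, 80, 160, 320]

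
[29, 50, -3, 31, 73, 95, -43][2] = -3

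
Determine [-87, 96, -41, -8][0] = -87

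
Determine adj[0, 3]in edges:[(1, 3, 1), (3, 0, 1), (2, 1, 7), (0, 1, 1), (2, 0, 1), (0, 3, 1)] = 1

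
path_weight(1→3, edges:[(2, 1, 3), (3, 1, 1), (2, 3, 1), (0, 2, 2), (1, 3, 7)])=7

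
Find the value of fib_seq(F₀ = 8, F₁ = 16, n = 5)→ F_2 = F_1 + F_0 = 24
F_3 = F_2 + F_1 = 40
F_4 = F_3 + F_2 = 64
= [8, 16, 24, 40, 64]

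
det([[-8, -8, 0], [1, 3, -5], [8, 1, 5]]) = 200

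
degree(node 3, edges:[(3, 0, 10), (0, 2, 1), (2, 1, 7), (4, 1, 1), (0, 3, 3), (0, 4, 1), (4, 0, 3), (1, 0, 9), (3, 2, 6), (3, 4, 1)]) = 4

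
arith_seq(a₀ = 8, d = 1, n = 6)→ a_0 = 8 + 0*1 = 8
a_1 = 8 + 1*1 = 9
a_2 = 8 + 2*1 = 10
...
= [8, 9, 10, 11, 12, 13]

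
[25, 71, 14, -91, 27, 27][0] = 25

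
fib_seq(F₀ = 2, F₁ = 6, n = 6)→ F_2 = F_1 + F_0 = 8
F_3 = F_2 + F_1 = 14
F_4 = F_3 + F_2 = 22
...
= [2, 6, 8, 14, 22, 36]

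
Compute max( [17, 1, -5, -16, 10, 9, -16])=17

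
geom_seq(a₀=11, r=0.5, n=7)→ [11.0, 5.5, 2.75, 1.375, 0.6875, 0.34375, 0.171875]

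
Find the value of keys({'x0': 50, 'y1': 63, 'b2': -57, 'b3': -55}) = ['x0', 'y1', 'b2', 'b3']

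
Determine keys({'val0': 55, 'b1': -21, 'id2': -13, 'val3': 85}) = ['val0', 'b1', 'id2', 'val3']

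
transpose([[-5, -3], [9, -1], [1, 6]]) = [[-5, 9, 1], [-3, -1, 6]]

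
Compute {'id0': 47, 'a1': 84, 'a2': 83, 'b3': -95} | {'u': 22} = {'id0': 47, 'a1': 84, 'a2': 83, 'b3': -95, 'u': 22}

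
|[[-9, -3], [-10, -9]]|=51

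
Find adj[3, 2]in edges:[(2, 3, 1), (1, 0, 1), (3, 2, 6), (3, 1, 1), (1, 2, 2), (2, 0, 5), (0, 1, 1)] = 6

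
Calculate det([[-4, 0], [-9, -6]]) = 24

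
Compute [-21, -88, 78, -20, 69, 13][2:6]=[78, -20, 69, 13]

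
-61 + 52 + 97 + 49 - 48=89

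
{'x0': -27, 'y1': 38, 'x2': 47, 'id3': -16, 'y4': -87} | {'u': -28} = {'x0': -27, 'y1': 38, 'x2': 47, 'id3': -16, 'y4': -87, 'u': -28}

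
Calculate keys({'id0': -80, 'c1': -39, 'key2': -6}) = ['id0', 'c1', 'key2']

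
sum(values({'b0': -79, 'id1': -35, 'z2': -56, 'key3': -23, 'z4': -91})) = -284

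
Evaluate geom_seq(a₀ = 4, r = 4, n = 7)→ a_0 = 4*4^0 = 4
a_1 = 4*4^1 = 16
a_2 = 4*4^2 = 64
...
= [4, 16, 64, 256, 1024, 4096, 16384]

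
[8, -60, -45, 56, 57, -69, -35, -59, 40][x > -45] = keep x where x > -45: 8✓, -60✗, -45✗, 56✓, 57✓, -69✗, -35✓, -59✗, 40✓
= [8, 56, 57, -35, 40]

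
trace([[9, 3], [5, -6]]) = diagonal: 9 + (-6)
= 3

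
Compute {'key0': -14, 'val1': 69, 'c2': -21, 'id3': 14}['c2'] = -21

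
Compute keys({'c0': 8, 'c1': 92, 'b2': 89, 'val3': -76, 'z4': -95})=['c0', 'c1', 'b2', 'val3', 'z4']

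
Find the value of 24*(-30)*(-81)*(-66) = -3849120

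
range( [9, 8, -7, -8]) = 17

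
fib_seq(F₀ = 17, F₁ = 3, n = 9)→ F_2 = F_1 + F_0 = 20
F_3 = F_2 + F_1 = 23
F_4 = F_3 + F_2 = 43
...
= [17, 3, 20, 23, 43, 66, 109, 175, 284]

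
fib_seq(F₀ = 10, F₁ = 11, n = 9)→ [10, 11, 21, 32, 53, 85, 138, 223, 361]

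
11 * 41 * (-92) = -41492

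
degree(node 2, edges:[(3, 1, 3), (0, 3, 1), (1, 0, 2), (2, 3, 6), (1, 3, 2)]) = 1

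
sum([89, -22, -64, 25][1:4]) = slice → [-22, -64, 25]
(-22) + (-64) + 25
= -61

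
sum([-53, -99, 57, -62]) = -157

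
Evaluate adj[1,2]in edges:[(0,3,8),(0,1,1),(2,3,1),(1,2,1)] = 1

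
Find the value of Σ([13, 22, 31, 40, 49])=155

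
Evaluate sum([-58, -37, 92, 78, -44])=(-58) + (-37) + 92 + 78 + (-44)
= 31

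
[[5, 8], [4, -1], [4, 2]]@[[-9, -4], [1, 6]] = C[0][0] = (5)*(-9) + (8)*(1) = -37
C[0][1] = (5)*(-4) + (8)*(6) = 28
C[1][0] = (4)*(-9) + (-1)*(1) = -37
C[1][1] = (4)*(-4) + (-1)*(6) = -22
C[2][0] = (4)*(-9) + (2)*(1) = -34
C[2][1] = (4)*(-4) + (2)*(6) = -4
= [[-37, 28], [-37, -22], [-34, -4]]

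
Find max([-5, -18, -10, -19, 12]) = 12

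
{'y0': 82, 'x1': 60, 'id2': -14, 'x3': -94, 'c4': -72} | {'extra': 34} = {'y0': 82, 'x1': 60, 'id2': -14, 'x3': -94, 'c4': -72, 'extra': 34}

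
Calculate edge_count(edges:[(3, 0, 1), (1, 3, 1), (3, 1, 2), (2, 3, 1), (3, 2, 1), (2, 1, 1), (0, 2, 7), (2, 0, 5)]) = 8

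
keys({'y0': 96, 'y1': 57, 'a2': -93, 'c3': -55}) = ['y0', 'y1', 'a2', 'c3']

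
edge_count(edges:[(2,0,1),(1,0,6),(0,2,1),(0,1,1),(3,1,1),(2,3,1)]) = 6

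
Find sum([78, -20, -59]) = 78 + (-20) + (-59)
= -1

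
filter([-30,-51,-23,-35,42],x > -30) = keep x where x > -30: -30✗, -51✗, -23✓, -35✗, 42✓
= [-23, 42]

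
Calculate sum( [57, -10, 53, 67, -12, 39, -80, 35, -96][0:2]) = 47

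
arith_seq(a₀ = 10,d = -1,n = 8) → a_0 = 10 + 0*-1 = 10
a_1 = 10 + 1*-1 = 9
a_2 = 10 + 2*-1 = 8
...
= [10, 9, 8, 7, 6, 5, 4, 3]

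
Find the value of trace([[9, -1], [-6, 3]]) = diagonal: 9 + 3
= 12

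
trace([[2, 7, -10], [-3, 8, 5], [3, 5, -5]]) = diagonal: 2 + 8 + (-5)
= 5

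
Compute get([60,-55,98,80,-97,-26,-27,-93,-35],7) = -93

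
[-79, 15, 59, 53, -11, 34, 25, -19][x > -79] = [15, 59, 53, -11, 34, 25, -19]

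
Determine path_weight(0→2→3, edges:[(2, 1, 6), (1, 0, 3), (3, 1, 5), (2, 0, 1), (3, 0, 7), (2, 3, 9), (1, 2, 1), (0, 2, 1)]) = 10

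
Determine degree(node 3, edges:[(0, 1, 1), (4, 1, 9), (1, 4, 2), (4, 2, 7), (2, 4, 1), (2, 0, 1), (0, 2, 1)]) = incident: none
= 0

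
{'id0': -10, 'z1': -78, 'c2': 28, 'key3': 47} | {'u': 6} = {'id0': -10, 'z1': -78, 'c2': 28, 'key3': 47, 'u': 6}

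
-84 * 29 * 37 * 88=-7931616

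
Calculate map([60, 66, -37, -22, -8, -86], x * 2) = 60*2=120, 66*2=132, -37*2=-74, -22*2=-44, -8*2=-16, -86*2=-172
= [120, 132, -74, -44, -16, -172]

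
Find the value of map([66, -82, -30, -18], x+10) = 66+10=76, -82+10=-72, -30+10=-20, -18+10=-8
= [76, -72, -20, -8]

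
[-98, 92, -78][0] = -98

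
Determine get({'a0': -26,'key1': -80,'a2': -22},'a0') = -26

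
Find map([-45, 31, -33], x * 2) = [-90, 62, -66]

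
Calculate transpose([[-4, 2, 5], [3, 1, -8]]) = [[-4, 3], [2, 1], [5, -8]]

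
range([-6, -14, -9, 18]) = 32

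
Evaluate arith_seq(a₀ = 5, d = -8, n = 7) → a_0 = 5 + 0*-8 = 5
a_1 = 5 + 1*-8 = -3
a_2 = 5 + 2*-8 = -11
...
= [5, -3, -11, -19, -27, -35, -43]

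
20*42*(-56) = -47040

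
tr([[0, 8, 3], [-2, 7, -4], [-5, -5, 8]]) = 15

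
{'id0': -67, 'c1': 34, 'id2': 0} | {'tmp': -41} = {'id0': -67, 'c1': 34, 'id2': 0, 'tmp': -41}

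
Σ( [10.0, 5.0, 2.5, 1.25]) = 18.75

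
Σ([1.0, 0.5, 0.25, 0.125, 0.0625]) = 1.0 + 0.5 + 0.25 + 0.125 + 0.0625
= 1.9375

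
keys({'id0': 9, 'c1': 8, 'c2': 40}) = ['id0', 'c1', 'c2']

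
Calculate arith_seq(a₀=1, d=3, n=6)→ [1, 4, 7, 10, 13, 16]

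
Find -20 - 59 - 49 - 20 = -148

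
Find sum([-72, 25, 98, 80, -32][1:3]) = slice → [25, 98]
25 + 98
= 123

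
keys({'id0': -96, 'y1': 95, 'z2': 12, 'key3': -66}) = ['id0', 'y1', 'z2', 'key3']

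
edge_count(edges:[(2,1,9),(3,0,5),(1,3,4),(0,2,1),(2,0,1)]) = 5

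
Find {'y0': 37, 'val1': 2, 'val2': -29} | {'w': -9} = {'y0': 37, 'val1': 2, 'val2': -29, 'w': -9}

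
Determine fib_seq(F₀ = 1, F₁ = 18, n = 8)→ F_2 = F_1 + F_0 = 19
F_3 = F_2 + F_1 = 37
F_4 = F_3 + F_2 = 56
...
= [1, 18, 19, 37, 56, 93, 149, 242]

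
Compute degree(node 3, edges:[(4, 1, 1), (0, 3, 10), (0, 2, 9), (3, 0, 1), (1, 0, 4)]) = 2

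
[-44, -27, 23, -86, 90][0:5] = [-44, -27, 23, -86, 90]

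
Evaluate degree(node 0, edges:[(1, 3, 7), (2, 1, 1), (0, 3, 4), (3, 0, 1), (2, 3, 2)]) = 2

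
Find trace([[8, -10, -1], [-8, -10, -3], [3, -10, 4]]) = diagonal: 8 + (-10) + 4
= 2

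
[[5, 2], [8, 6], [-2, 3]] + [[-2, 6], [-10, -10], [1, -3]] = [[3, 8], [-2, -4], [-1, 0]]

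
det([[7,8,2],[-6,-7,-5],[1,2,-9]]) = 29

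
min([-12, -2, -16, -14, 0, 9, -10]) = -16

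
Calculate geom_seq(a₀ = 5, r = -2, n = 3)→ a_0 = 5*(-2)^0 = 5
a_1 = 5*(-2)^1 = -10
a_2 = 5*(-2)^2 = 20
= [5, -10, 20]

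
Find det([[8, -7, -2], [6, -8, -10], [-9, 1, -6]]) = -286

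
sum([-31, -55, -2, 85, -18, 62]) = 41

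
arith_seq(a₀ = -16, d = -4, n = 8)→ [-16, -20, -24, -28, -32, -36, -40, -44]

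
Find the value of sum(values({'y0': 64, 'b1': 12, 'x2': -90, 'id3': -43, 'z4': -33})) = 64 + 12 + (-90) + (-43) + (-33)
= -90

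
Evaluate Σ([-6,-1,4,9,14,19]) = 39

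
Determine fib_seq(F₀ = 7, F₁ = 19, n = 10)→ [7, 19, 26, 45, 71, 116, 187, 303, 490, 793]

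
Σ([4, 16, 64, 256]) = 340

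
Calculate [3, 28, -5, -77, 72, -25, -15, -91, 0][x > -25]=keep x where x > -25: 3✓, 28✓, -5✓, -77✗, 72✓, -25✗, -15✓, -91✗, 0✓
= [3, 28, -5, 72, -15, 0]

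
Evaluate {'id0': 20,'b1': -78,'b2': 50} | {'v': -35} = {'id0': 20, 'b1': -78, 'b2': 50, 'v': -35}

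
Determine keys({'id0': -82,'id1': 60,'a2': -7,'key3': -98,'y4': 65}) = ['id0', 'id1', 'a2', 'key3', 'y4']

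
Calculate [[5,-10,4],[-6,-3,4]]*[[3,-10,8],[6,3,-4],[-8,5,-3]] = C[0][0] = (5)*(3) + (-10)*(6) + (4)*(-8) = -77
C[0][1] = (5)*(-10) + (-10)*(3) + (4)*(5) = -60
C[0][2] = (5)*(8) + (-10)*(-4) + (4)*(-3) = 68
C[1][0] = (-6)*(3) + (-3)*(6) + (4)*(-8) = -68
C[1][1] = (-6)*(-10) + (-3)*(3) + (4)*(5) = 71
C[1][2] = (-6)*(8) + (-3)*(-4) + (4)*(-3) = -48
= [[-77, -60, 68], [-68, 71, -48]]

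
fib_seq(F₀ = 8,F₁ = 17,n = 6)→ F_2 = F_1 + F_0 = 25
F_3 = F_2 + F_1 = 42
F_4 = F_3 + F_2 = 67
...
= [8, 17, 25, 42, 67, 109]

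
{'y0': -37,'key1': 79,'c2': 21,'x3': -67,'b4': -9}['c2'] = 21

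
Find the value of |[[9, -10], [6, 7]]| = 123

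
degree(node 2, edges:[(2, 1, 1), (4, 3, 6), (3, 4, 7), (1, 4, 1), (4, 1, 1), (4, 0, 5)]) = incident: (2,1)
= 1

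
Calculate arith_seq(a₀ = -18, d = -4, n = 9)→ a_0 = -18 + 0*-4 = -18
a_1 = -18 + 1*-4 = -22
a_2 = -18 + 2*-4 = -26
...
= [-18, -22, -26, -30, -34, -38, -42, -46, -50]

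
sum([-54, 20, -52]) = -86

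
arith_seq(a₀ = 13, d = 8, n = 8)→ [13, 21, 29, 37, 45, 53, 61, 69]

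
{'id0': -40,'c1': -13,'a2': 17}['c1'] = -13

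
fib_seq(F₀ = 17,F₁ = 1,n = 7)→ [17, 1, 18, 19, 37, 56, 93]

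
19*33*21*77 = 1013859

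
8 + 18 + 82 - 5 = 103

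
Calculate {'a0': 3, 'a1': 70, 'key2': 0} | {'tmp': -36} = {'a0': 3, 'a1': 70, 'key2': 0, 'tmp': -36}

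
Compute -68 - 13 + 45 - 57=-93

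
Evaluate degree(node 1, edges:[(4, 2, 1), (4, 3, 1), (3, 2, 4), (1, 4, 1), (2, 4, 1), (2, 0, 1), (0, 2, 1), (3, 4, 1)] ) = 1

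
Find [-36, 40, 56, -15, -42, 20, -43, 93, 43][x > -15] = keep x where x > -15: -36✗, 40✓, 56✓, -15✗, -42✗, 20✓, -43✗, 93✓, 43✓
= [40, 56, 20, 93, 43]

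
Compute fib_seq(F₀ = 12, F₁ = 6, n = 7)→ [12, 6, 18, 24, 42, 66, 108]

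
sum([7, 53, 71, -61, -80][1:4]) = 63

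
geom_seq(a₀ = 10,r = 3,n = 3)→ [10, 30, 90]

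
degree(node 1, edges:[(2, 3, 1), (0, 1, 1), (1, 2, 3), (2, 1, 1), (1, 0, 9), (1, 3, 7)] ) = 5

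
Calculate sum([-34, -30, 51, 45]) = (-34) + (-30) + 51 + 45
= 32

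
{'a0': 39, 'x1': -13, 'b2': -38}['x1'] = -13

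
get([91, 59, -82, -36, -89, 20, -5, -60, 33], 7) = -60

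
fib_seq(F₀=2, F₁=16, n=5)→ F_2 = F_1 + F_0 = 18
F_3 = F_2 + F_1 = 34
F_4 = F_3 + F_2 = 52
= [2, 16, 18, 34, 52]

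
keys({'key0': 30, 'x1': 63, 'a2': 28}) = ['key0', 'x1', 'a2']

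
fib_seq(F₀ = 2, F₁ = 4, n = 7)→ F_2 = F_1 + F_0 = 6
F_3 = F_2 + F_1 = 10
F_4 = F_3 + F_2 = 16
...
= [2, 4, 6, 10, 16, 26, 42]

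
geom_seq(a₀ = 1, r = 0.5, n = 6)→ [1.0, 0.5, 0.25, 0.125, 0.0625, 0.03125]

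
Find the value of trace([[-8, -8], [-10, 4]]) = diagonal: (-8) + 4
= -4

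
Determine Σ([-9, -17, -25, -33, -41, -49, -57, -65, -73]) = -369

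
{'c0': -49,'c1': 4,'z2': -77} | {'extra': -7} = {'c0': -49, 'c1': 4, 'z2': -77, 'extra': -7}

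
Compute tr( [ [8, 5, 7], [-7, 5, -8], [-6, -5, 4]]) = diagonal: 8 + 5 + 4
= 17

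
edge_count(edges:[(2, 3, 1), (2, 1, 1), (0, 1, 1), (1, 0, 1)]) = 4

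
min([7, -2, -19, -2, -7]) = -19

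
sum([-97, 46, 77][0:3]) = slice → [-97, 46, 77]
(-97) + 46 + 77
= 26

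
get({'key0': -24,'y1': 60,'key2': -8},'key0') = -24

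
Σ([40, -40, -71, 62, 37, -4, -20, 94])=40 + (-40) + (-71) + 62 + 37 + (-4) + (-20) + 94
= 98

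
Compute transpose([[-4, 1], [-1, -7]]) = [[-4, -1], [1, -7]]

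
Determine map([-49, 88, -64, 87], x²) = [2401, 7744, 4096, 7569]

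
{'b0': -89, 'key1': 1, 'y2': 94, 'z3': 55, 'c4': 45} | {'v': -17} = {'b0': -89, 'key1': 1, 'y2': 94, 'z3': 55, 'c4': 45, 'v': -17}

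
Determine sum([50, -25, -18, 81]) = 50 + (-25) + (-18) + 81
= 88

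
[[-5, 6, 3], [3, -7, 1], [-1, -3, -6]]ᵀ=[[-5, 3, -1], [6, -7, -3], [3, 1, -6]]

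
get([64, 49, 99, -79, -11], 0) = 64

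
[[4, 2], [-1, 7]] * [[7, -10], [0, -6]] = [[28, -52], [-7, -32]]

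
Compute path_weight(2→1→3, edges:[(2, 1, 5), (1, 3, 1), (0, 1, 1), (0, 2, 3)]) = 6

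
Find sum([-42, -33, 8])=-67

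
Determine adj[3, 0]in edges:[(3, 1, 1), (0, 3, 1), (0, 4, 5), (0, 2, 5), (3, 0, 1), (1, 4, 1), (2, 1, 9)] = 1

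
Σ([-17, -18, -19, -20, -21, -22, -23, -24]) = -164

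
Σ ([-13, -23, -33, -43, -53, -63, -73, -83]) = (-13) + (-23) + (-33) + (-43) + (-53) + (-63) + (-73) + (-83)
= -384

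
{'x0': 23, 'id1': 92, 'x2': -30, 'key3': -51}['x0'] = 23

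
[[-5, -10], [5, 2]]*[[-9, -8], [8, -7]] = C[0][0] = (-5)*(-9) + (-10)*(8) = -35
C[0][1] = (-5)*(-8) + (-10)*(-7) = 110
C[1][0] = (5)*(-9) + (2)*(8) = -29
C[1][1] = (5)*(-8) + (2)*(-7) = -54
= [[-35, 110], [-29, -54]]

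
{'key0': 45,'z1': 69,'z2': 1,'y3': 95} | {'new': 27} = {'key0': 45, 'z1': 69, 'z2': 1, 'y3': 95, 'new': 27}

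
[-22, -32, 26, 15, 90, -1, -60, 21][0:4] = [-22, -32, 26, 15]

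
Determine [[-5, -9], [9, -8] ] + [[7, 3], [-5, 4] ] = [[2, -6], [4, -4]]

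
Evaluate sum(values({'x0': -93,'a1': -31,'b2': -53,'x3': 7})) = -170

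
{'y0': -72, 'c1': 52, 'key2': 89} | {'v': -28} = {'y0': -72, 'c1': 52, 'key2': 89, 'v': -28}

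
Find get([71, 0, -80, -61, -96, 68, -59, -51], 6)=-59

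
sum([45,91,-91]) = 45 + 91 + (-91)
= 45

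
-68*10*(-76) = 51680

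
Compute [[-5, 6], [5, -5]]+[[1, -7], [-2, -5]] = [[-4, -1], [3, -10]]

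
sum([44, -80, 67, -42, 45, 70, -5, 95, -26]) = 44 + (-80) + 67 + (-42) + 45 + 70 + (-5) + 95 + (-26)
= 168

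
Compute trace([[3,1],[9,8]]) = diagonal: 3 + 8
= 11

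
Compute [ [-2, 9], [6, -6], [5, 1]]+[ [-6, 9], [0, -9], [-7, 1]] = [[-8, 18], [6, -15], [-2, 2]]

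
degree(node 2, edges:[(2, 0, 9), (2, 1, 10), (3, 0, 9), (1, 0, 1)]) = 2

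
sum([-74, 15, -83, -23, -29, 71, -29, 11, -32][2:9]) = -114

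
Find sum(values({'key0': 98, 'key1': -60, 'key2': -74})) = -36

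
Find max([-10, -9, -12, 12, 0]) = 12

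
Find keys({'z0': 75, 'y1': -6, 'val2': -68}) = ['z0', 'y1', 'val2']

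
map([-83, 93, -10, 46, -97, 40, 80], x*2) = [-166, 186, -20, 92, -194, 80, 160]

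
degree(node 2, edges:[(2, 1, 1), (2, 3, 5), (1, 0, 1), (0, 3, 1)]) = incident: (2,1), (2,3)
= 2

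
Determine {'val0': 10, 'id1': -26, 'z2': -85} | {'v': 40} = {'val0': 10, 'id1': -26, 'z2': -85, 'v': 40}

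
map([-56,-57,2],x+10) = [-46, -47, 12]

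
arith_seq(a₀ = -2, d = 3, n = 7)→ a_0 = -2 + 0*3 = -2
a_1 = -2 + 1*3 = 1
a_2 = -2 + 2*3 = 4
...
= [-2, 1, 4, 7, 10, 13, 16]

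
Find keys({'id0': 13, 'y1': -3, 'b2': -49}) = ['id0', 'y1', 'b2']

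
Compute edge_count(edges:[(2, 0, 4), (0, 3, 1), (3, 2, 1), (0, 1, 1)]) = 4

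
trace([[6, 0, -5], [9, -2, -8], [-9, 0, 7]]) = 11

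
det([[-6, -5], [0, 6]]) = (-6)*(6) - (-5)*(0)
= -36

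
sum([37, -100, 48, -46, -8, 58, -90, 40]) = -61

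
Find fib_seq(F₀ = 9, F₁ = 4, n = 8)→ [9, 4, 13, 17, 30, 47, 77, 124]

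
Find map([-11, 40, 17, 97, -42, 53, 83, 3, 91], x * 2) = [-22, 80, 34, 194, -84, 106, 166, 6, 182]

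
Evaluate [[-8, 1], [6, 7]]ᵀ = [[-8, 6], [1, 7]]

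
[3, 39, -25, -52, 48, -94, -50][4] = 48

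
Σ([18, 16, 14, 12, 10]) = 18 + 16 + 14 + 12 + 10
= 70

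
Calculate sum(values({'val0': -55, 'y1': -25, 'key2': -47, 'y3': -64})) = (-55) + (-25) + (-47) + (-64)
= -191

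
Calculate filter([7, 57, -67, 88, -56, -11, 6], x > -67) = [7, 57, 88, -56, -11, 6]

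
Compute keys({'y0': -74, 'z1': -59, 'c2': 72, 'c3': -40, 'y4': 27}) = ['y0', 'z1', 'c2', 'c3', 'y4']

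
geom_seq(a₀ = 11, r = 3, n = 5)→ a_0 = 11*3^0 = 11
a_1 = 11*3^1 = 33
a_2 = 11*3^2 = 99
...
= [11, 33, 99, 297, 891]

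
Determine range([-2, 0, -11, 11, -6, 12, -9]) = 23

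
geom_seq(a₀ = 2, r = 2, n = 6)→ [2, 4, 8, 16, 32, 64]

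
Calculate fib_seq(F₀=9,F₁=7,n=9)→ [9, 7, 16, 23, 39, 62, 101, 163, 264]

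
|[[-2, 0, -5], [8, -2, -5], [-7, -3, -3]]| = 208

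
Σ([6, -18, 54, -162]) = 6 + -18 + 54 + -162
= -120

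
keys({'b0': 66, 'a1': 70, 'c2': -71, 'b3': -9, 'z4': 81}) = ['b0', 'a1', 'c2', 'b3', 'z4']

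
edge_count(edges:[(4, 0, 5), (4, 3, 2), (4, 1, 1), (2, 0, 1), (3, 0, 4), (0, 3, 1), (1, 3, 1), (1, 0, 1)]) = 8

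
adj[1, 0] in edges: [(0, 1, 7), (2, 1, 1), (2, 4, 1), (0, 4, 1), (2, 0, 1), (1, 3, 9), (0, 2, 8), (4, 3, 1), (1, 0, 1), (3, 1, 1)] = 1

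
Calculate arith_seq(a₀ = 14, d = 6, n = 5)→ a_0 = 14 + 0*6 = 14
a_1 = 14 + 1*6 = 20
a_2 = 14 + 2*6 = 26
...
= [14, 20, 26, 32, 38]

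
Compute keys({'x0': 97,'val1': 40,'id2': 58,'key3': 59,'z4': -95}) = ['x0', 'val1', 'id2', 'key3', 'z4']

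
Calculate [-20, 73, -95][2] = -95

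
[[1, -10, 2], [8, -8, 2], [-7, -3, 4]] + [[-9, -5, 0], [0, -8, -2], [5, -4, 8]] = [[-8, -15, 2], [8, -16, 0], [-2, -7, 12]]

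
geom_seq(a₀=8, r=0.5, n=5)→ a_0 = 8*0.5^0 = 8.0
a_1 = 8*0.5^1 = 4.0
a_2 = 8*0.5^2 = 2.0
...
= [8.0, 4.0, 2.0, 1.0, 0.5]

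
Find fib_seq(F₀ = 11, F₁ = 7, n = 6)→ F_2 = F_1 + F_0 = 18
F_3 = F_2 + F_1 = 25
F_4 = F_3 + F_2 = 43
...
= [11, 7, 18, 25, 43, 68]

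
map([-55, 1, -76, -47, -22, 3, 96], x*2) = [-110, 2, -152, -94, -44, 6, 192]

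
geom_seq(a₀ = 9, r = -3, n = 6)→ a_0 = 9*(-3)^0 = 9
a_1 = 9*(-3)^1 = -27
a_2 = 9*(-3)^2 = 81
...
= [9, -27, 81, -243, 729, -2187]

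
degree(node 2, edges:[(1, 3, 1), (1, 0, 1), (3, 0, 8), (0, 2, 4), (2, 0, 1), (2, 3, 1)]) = 3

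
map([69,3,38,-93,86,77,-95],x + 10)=69+10=79, 3+10=13, 38+10=48, -93+10=-83, 86+10=96, 77+10=87, -95+10=-85
= [79, 13, 48, -83, 96, 87, -85]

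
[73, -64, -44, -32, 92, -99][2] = -44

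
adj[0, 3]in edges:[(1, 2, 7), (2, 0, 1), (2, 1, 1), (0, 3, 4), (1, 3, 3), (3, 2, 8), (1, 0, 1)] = 4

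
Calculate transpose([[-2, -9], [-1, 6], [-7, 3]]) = [[-2, -1, -7], [-9, 6, 3]]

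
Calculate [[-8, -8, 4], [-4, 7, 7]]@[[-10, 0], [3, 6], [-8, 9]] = [[24, -12], [5, 105]]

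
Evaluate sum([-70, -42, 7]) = -105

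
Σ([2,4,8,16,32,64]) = 126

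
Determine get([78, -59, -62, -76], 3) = -76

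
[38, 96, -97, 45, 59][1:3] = [96, -97]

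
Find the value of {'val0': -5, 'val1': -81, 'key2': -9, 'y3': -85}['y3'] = -85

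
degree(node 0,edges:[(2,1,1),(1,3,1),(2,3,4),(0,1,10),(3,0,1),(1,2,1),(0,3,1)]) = incident: (0,1), (3,0), (0,3)
= 3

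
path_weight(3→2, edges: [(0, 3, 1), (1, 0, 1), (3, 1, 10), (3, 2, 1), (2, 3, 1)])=1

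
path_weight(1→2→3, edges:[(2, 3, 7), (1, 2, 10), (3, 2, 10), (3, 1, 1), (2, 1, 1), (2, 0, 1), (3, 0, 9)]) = 17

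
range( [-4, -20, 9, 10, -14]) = 30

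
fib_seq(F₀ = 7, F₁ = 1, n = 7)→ [7, 1, 8, 9, 17, 26, 43]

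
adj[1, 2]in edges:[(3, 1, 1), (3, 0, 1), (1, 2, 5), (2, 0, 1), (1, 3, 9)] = 5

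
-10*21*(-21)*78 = 343980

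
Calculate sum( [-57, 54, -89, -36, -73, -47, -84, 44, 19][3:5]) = slice → [-36, -73]
(-36) + (-73)
= -109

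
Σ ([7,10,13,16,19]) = 65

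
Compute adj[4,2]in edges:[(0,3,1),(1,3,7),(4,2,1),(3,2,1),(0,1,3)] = 1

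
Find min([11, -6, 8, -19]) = -19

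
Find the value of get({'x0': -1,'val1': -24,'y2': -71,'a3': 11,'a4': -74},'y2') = -71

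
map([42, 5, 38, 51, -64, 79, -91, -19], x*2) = 42*2=84, 5*2=10, 38*2=76, 51*2=102, -64*2=-128, 79*2=158, -91*2=-182, -19*2=-38
= [84, 10, 76, 102, -128, 158, -182, -38]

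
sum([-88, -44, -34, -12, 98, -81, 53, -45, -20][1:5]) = 8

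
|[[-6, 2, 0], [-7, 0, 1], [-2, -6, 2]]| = (1)*(-6)*det([[0, 1], [-6, 2]]) + (-1)*(2)*det([[-7, 1], [-2, 2]]) + (1)*(0)*det([[-7, 0], [-2, -6]])
= -36 + 24 + 0
= -12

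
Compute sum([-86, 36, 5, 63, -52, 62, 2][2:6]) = slice → [5, 63, -52, 62]
5 + 63 + (-52) + 62
= 78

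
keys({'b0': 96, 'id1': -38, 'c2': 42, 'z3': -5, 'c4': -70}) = ['b0', 'id1', 'c2', 'z3', 'c4']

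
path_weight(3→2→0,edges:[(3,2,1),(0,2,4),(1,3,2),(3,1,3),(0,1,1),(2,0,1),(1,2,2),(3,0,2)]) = w(3→2)=1 + w(2→0)=1
= 2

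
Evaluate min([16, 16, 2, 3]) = 2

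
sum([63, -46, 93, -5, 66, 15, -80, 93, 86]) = 285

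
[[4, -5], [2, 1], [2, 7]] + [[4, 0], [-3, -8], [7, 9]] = [[8, -5], [-1, -7], [9, 16]]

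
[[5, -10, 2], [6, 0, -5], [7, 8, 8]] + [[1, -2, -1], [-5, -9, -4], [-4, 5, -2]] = [[6, -12, 1], [1, -9, -9], [3, 13, 6]]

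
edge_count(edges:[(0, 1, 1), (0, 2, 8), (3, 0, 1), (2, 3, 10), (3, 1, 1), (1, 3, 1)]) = 6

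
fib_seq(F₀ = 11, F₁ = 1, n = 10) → F_2 = F_1 + F_0 = 12
F_3 = F_2 + F_1 = 13
F_4 = F_3 + F_2 = 25
...
= [11, 1, 12, 13, 25, 38, 63, 101, 164, 265]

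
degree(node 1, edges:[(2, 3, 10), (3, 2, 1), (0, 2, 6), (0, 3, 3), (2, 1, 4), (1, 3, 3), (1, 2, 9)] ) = incident: (2,1), (1,3), (1,2)
= 3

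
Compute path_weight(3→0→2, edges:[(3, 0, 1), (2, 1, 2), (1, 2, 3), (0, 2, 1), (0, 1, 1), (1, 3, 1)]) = w(3→0)=1 + w(0→2)=1
= 2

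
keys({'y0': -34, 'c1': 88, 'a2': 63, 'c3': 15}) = ['y0', 'c1', 'a2', 'c3']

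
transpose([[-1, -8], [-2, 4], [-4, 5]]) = [[-1, -2, -4], [-8, 4, 5]]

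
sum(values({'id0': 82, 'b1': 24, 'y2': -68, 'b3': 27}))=82 + 24 + (-68) + 27
= 65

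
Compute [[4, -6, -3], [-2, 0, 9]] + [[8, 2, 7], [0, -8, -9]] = [[12, -4, 4], [-2, -8, 0]]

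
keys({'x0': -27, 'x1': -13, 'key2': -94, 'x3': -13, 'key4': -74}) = ['x0', 'x1', 'key2', 'x3', 'key4']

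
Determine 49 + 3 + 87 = 139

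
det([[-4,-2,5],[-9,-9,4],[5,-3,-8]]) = 128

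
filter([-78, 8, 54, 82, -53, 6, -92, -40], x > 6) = [8, 54, 82]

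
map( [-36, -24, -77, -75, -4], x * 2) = [-72, -48, -154, -150, -8]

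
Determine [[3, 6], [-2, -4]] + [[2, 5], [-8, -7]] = [[5, 11], [-10, -11]]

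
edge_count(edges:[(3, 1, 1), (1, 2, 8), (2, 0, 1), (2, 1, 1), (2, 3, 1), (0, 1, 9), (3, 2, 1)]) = 7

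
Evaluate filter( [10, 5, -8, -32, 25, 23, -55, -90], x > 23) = [25]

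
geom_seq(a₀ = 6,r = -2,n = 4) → [6, -12, 24, -48]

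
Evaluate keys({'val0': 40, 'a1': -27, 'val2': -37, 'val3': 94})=['val0', 'a1', 'val2', 'val3']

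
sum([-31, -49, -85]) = (-31) + (-49) + (-85)
= -165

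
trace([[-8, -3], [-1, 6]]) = -2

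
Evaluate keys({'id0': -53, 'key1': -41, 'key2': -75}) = ['id0', 'key1', 'key2']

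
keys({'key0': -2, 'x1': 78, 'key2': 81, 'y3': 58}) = ['key0', 'x1', 'key2', 'y3']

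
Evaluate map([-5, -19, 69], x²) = [25, 361, 4761]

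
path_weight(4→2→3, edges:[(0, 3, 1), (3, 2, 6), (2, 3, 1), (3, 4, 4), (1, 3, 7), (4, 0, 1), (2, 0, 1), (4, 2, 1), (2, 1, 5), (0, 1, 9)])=w(4→2)=1 + w(2→3)=1
= 2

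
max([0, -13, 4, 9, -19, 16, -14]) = 16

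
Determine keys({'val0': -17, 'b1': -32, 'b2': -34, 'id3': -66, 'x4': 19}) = ['val0', 'b1', 'b2', 'id3', 'x4']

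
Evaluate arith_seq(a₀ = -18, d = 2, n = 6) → [-18, -16, -14, -12, -10, -8]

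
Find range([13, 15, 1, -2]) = 17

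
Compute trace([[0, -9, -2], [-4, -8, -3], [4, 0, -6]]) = diagonal: 0 + (-8) + (-6)
= -14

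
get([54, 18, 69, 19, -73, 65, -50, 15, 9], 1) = 18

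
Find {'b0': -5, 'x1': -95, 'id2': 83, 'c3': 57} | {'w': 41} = {'b0': -5, 'x1': -95, 'id2': 83, 'c3': 57, 'w': 41}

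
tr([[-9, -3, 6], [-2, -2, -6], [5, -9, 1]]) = -10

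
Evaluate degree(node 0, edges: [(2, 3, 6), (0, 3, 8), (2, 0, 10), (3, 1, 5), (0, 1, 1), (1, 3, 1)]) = incident: (0,3), (2,0), (0,1)
= 3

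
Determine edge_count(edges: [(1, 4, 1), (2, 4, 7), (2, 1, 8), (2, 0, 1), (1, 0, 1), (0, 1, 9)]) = 6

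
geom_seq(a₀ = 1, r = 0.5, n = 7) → [1.0, 0.5, 0.25, 0.125, 0.0625, 0.03125, 0.015625]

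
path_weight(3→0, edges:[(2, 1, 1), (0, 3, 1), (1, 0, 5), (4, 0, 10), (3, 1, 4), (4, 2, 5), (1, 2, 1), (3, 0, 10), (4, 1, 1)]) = w(3→0)=10
= 10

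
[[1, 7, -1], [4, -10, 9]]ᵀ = [[1, 4], [7, -10], [-1, 9]]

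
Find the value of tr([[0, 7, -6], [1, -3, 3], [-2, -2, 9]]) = diagonal: 0 + (-3) + 9
= 6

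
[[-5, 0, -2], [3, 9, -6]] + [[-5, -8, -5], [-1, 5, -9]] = [[-10, -8, -7], [2, 14, -15]]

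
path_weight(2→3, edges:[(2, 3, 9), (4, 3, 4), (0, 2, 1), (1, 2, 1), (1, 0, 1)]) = 9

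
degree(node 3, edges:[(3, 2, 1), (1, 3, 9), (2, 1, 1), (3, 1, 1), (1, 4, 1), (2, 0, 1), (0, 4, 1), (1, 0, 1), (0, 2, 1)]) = 3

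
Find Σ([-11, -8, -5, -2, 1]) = -25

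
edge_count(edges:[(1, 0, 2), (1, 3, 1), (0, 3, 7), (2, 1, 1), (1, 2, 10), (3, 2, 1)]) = 6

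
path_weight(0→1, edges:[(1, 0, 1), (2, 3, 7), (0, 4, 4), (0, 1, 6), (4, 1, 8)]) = w(0→1)=6
= 6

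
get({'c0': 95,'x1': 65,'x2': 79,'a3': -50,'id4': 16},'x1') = 65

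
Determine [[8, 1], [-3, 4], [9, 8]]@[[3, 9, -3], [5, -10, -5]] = C[0][0] = (8)*(3) + (1)*(5) = 29
C[0][1] = (8)*(9) + (1)*(-10) = 62
C[0][2] = (8)*(-3) + (1)*(-5) = -29
C[1][0] = (-3)*(3) + (4)*(5) = 11
C[1][1] = (-3)*(9) + (4)*(-10) = -67
C[1][2] = (-3)*(-3) + (4)*(-5) = -11
... (3 more cells)
= [[29, 62, -29], [11, -67, -11], [67, 1, -67]]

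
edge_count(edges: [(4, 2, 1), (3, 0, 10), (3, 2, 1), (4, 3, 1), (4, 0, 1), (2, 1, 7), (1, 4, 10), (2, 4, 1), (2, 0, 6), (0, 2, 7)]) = 10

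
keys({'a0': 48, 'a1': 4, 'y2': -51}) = ['a0', 'a1', 'y2']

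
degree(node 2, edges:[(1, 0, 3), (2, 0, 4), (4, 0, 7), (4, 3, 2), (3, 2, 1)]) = incident: (2,0), (3,2)
= 2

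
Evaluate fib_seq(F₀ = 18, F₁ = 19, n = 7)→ F_2 = F_1 + F_0 = 37
F_3 = F_2 + F_1 = 56
F_4 = F_3 + F_2 = 93
...
= [18, 19, 37, 56, 93, 149, 242]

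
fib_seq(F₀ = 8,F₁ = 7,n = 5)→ F_2 = F_1 + F_0 = 15
F_3 = F_2 + F_1 = 22
F_4 = F_3 + F_2 = 37
= [8, 7, 15, 22, 37]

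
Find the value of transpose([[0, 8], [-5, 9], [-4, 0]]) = [[0, -5, -4], [8, 9, 0]]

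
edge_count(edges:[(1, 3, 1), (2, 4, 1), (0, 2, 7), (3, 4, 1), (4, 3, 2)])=5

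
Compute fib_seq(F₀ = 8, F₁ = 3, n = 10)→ [8, 3, 11, 14, 25, 39, 64, 103, 167, 270]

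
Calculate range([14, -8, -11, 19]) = 30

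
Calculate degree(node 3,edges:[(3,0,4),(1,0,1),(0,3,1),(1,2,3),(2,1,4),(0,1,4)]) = 2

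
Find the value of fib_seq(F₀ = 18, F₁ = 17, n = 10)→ [18, 17, 35, 52, 87, 139, 226, 365, 591, 956]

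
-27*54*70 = -102060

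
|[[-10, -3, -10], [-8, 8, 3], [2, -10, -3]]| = (1)*(-10)*det([[8, 3], [-10, -3]]) + (-1)*(-3)*det([[-8, 3], [2, -3]]) + (1)*(-10)*det([[-8, 8], [2, -10]])
= -60 + 54 + -640
= -646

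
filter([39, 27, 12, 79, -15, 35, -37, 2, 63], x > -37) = [39, 27, 12, 79, -15, 35, 2, 63]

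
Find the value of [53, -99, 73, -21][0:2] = [53, -99]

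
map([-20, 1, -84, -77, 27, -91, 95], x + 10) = -20+10=-10, 1+10=11, -84+10=-74, -77+10=-67, 27+10=37, -91+10=-81, 95+10=105
= [-10, 11, -74, -67, 37, -81, 105]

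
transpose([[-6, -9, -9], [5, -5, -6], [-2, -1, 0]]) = [[-6, 5, -2], [-9, -5, -1], [-9, -6, 0]]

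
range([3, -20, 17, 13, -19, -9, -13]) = 37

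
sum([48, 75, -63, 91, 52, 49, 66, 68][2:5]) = slice → [-63, 91, 52]
(-63) + 91 + 52
= 80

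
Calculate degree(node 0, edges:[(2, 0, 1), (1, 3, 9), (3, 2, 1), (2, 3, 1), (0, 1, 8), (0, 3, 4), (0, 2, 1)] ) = 4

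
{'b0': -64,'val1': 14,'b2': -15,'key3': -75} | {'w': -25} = {'b0': -64, 'val1': 14, 'b2': -15, 'key3': -75, 'w': -25}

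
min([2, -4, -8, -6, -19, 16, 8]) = -19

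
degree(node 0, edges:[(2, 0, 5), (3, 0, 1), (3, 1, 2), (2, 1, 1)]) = incident: (2,0), (3,0)
= 2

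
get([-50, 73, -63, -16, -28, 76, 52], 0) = -50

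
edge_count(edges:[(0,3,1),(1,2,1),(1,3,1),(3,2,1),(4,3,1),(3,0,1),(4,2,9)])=7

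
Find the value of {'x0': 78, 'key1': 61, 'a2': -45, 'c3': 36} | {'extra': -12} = {'x0': 78, 'key1': 61, 'a2': -45, 'c3': 36, 'extra': -12}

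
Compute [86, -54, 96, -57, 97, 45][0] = 86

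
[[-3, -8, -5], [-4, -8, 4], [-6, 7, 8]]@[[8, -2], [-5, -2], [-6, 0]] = [[46, 22], [-16, 24], [-131, -2]]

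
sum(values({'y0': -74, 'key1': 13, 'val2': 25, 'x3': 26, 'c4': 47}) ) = 37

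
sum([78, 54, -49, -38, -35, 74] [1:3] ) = slice → [54, -49]
54 + (-49)
= 5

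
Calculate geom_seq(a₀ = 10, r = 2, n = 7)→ [10, 20, 40, 80, 160, 320, 640]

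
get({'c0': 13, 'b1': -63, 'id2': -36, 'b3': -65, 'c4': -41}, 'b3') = -65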